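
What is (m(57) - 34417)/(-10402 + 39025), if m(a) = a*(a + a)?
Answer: -27919/28623 ≈ -0.97540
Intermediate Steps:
m(a) = 2*a**2 (m(a) = a*(2*a) = 2*a**2)
(m(57) - 34417)/(-10402 + 39025) = (2*57**2 - 34417)/(-10402 + 39025) = (2*3249 - 34417)/28623 = (6498 - 34417)*(1/28623) = -27919*1/28623 = -27919/28623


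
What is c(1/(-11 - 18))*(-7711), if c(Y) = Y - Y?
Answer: 0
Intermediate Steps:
c(Y) = 0
c(1/(-11 - 18))*(-7711) = 0*(-7711) = 0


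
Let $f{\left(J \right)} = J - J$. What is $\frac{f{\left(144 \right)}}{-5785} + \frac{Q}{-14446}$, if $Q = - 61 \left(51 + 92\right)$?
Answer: $\frac{8723}{14446} \approx 0.60384$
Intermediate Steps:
$f{\left(J \right)} = 0$
$Q = -8723$ ($Q = \left(-61\right) 143 = -8723$)
$\frac{f{\left(144 \right)}}{-5785} + \frac{Q}{-14446} = \frac{0}{-5785} - \frac{8723}{-14446} = 0 \left(- \frac{1}{5785}\right) - - \frac{8723}{14446} = 0 + \frac{8723}{14446} = \frac{8723}{14446}$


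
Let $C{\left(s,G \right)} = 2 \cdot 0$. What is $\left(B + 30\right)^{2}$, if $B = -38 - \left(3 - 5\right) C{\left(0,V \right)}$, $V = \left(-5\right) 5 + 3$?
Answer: $64$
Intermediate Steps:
$V = -22$ ($V = -25 + 3 = -22$)
$C{\left(s,G \right)} = 0$
$B = -38$ ($B = -38 - \left(3 - 5\right) 0 = -38 - \left(-2\right) 0 = -38 - 0 = -38 + 0 = -38$)
$\left(B + 30\right)^{2} = \left(-38 + 30\right)^{2} = \left(-8\right)^{2} = 64$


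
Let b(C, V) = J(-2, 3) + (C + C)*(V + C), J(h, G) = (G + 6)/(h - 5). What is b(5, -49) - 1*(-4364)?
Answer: 27459/7 ≈ 3922.7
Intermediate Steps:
J(h, G) = (6 + G)/(-5 + h)
b(C, V) = -9/7 + 2*C*(C + V) (b(C, V) = (6 + 3)/(-5 - 2) + (C + C)*(V + C) = 9/(-7) + (2*C)*(C + V) = -1/7*9 + 2*C*(C + V) = -9/7 + 2*C*(C + V))
b(5, -49) - 1*(-4364) = (-9/7 + 2*5**2 + 2*5*(-49)) - 1*(-4364) = (-9/7 + 2*25 - 490) + 4364 = (-9/7 + 50 - 490) + 4364 = -3089/7 + 4364 = 27459/7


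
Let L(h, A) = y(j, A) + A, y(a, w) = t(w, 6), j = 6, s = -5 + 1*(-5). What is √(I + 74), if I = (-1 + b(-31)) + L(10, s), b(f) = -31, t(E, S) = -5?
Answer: 3*√3 ≈ 5.1962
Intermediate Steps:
s = -10 (s = -5 - 5 = -10)
y(a, w) = -5
L(h, A) = -5 + A
I = -47 (I = (-1 - 31) + (-5 - 10) = -32 - 15 = -47)
√(I + 74) = √(-47 + 74) = √27 = 3*√3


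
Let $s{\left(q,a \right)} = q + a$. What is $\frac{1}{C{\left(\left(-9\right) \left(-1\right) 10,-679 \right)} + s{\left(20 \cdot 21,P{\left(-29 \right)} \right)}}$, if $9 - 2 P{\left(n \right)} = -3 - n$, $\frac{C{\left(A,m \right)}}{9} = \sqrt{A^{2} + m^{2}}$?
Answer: $- \frac{1646}{151324355} + \frac{36 \sqrt{469141}}{151324355} \approx 0.00015207$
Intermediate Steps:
$C{\left(A,m \right)} = 9 \sqrt{A^{2} + m^{2}}$
$P{\left(n \right)} = 6 + \frac{n}{2}$ ($P{\left(n \right)} = \frac{9}{2} - \frac{-3 - n}{2} = \frac{9}{2} + \left(\frac{3}{2} + \frac{n}{2}\right) = 6 + \frac{n}{2}$)
$s{\left(q,a \right)} = a + q$
$\frac{1}{C{\left(\left(-9\right) \left(-1\right) 10,-679 \right)} + s{\left(20 \cdot 21,P{\left(-29 \right)} \right)}} = \frac{1}{9 \sqrt{\left(\left(-9\right) \left(-1\right) 10\right)^{2} + \left(-679\right)^{2}} + \left(\left(6 + \frac{1}{2} \left(-29\right)\right) + 20 \cdot 21\right)} = \frac{1}{9 \sqrt{\left(9 \cdot 10\right)^{2} + 461041} + \left(\left(6 - \frac{29}{2}\right) + 420\right)} = \frac{1}{9 \sqrt{90^{2} + 461041} + \left(- \frac{17}{2} + 420\right)} = \frac{1}{9 \sqrt{8100 + 461041} + \frac{823}{2}} = \frac{1}{9 \sqrt{469141} + \frac{823}{2}} = \frac{1}{\frac{823}{2} + 9 \sqrt{469141}}$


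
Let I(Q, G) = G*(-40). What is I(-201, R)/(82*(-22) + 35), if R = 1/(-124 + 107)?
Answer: -40/30073 ≈ -0.0013301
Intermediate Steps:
R = -1/17 (R = 1/(-17) = -1/17 ≈ -0.058824)
I(Q, G) = -40*G
I(-201, R)/(82*(-22) + 35) = (-40*(-1/17))/(82*(-22) + 35) = 40/(17*(-1804 + 35)) = (40/17)/(-1769) = (40/17)*(-1/1769) = -40/30073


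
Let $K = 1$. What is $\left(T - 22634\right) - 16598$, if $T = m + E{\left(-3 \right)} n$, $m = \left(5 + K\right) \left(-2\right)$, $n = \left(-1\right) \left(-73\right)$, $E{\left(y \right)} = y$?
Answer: $-39463$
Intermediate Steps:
$n = 73$
$m = -12$ ($m = \left(5 + 1\right) \left(-2\right) = 6 \left(-2\right) = -12$)
$T = -231$ ($T = -12 - 219 = -231$)
$\left(T - 22634\right) - 16598 = \left(-231 - 22634\right) - 16598 = -22865 - 16598 = -39463$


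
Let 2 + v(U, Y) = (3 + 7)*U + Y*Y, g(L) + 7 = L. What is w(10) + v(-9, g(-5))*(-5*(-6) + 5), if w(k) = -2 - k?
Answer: 1808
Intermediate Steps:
g(L) = -7 + L
v(U, Y) = -2 + Y**2 + 10*U (v(U, Y) = -2 + ((3 + 7)*U + Y*Y) = -2 + (10*U + Y**2) = -2 + (Y**2 + 10*U) = -2 + Y**2 + 10*U)
w(10) + v(-9, g(-5))*(-5*(-6) + 5) = (-2 - 1*10) + (-2 + (-7 - 5)**2 + 10*(-9))*(-5*(-6) + 5) = (-2 - 10) + (-2 + (-12)**2 - 90)*(30 + 5) = -12 + (-2 + 144 - 90)*35 = -12 + 52*35 = -12 + 1820 = 1808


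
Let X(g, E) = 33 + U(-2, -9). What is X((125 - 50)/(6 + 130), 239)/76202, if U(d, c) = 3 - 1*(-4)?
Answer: 20/38101 ≈ 0.00052492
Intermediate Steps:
U(d, c) = 7 (U(d, c) = 3 + 4 = 7)
X(g, E) = 40 (X(g, E) = 33 + 7 = 40)
X((125 - 50)/(6 + 130), 239)/76202 = 40/76202 = 40*(1/76202) = 20/38101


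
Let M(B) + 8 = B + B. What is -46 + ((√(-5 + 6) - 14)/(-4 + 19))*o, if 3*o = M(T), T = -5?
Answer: -204/5 ≈ -40.800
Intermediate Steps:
M(B) = -8 + 2*B (M(B) = -8 + (B + B) = -8 + 2*B)
o = -6 (o = (-8 + 2*(-5))/3 = (-8 - 10)/3 = (⅓)*(-18) = -6)
-46 + ((√(-5 + 6) - 14)/(-4 + 19))*o = -46 + ((√(-5 + 6) - 14)/(-4 + 19))*(-6) = -46 + ((√1 - 14)/15)*(-6) = -46 + ((1 - 14)*(1/15))*(-6) = -46 - 13*1/15*(-6) = -46 - 13/15*(-6) = -46 + 26/5 = -204/5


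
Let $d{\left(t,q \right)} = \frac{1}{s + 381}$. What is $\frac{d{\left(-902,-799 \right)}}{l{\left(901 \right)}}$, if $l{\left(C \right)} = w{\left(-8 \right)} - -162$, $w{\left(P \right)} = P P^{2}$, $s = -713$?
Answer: $\frac{1}{116200} \approx 8.6059 \cdot 10^{-6}$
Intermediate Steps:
$d{\left(t,q \right)} = - \frac{1}{332}$ ($d{\left(t,q \right)} = \frac{1}{-713 + 381} = \frac{1}{-332} = - \frac{1}{332}$)
$w{\left(P \right)} = P^{3}$
$l{\left(C \right)} = -350$ ($l{\left(C \right)} = \left(-8\right)^{3} - -162 = -512 + 162 = -350$)
$\frac{d{\left(-902,-799 \right)}}{l{\left(901 \right)}} = - \frac{1}{332 \left(-350\right)} = \left(- \frac{1}{332}\right) \left(- \frac{1}{350}\right) = \frac{1}{116200}$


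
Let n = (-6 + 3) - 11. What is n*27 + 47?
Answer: -331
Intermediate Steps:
n = -14 (n = -3 - 11 = -14)
n*27 + 47 = -14*27 + 47 = -378 + 47 = -331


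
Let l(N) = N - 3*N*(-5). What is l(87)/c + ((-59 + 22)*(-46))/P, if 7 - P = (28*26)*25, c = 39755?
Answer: -1840798/31446205 ≈ -0.058538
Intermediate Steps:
l(N) = 16*N (l(N) = N + 15*N = 16*N)
P = -18193 (P = 7 - 28*26*25 = 7 - 728*25 = 7 - 1*18200 = 7 - 18200 = -18193)
l(87)/c + ((-59 + 22)*(-46))/P = (16*87)/39755 + ((-59 + 22)*(-46))/(-18193) = 1392*(1/39755) - 37*(-46)*(-1/18193) = 1392/39755 + 1702*(-1/18193) = 1392/39755 - 74/791 = -1840798/31446205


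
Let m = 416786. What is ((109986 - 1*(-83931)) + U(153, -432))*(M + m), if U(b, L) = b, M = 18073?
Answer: 84393086130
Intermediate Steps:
((109986 - 1*(-83931)) + U(153, -432))*(M + m) = ((109986 - 1*(-83931)) + 153)*(18073 + 416786) = ((109986 + 83931) + 153)*434859 = (193917 + 153)*434859 = 194070*434859 = 84393086130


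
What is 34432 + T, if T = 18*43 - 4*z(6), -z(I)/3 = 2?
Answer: 35230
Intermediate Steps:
z(I) = -6 (z(I) = -3*2 = -6)
T = 798 (T = 18*43 - 4*(-6) = 774 + 24 = 798)
34432 + T = 34432 + 798 = 35230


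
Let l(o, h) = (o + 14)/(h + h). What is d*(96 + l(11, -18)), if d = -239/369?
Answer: -820009/13284 ≈ -61.729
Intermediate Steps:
l(o, h) = (14 + o)/(2*h) (l(o, h) = (14 + o)/((2*h)) = (14 + o)*(1/(2*h)) = (14 + o)/(2*h))
d = -239/369 (d = -239*1/369 = -239/369 ≈ -0.64770)
d*(96 + l(11, -18)) = -239*(96 + (½)*(14 + 11)/(-18))/369 = -239*(96 + (½)*(-1/18)*25)/369 = -239*(96 - 25/36)/369 = -239/369*3431/36 = -820009/13284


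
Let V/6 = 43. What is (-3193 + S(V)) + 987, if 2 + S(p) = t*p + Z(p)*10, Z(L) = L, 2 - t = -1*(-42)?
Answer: -9948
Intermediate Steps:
V = 258 (V = 6*43 = 258)
t = -40 (t = 2 - (-1)*(-42) = 2 - 1*42 = 2 - 42 = -40)
S(p) = -2 - 30*p (S(p) = -2 + (-40*p + p*10) = -2 + (-40*p + 10*p) = -2 - 30*p)
(-3193 + S(V)) + 987 = (-3193 + (-2 - 30*258)) + 987 = (-3193 + (-2 - 7740)) + 987 = (-3193 - 7742) + 987 = -10935 + 987 = -9948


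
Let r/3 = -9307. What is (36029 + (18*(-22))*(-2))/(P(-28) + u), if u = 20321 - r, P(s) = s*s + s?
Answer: 36821/48998 ≈ 0.75148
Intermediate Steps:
r = -27921 (r = 3*(-9307) = -27921)
P(s) = s + s**2 (P(s) = s**2 + s = s + s**2)
u = 48242 (u = 20321 - 1*(-27921) = 20321 + 27921 = 48242)
(36029 + (18*(-22))*(-2))/(P(-28) + u) = (36029 + (18*(-22))*(-2))/(-28*(1 - 28) + 48242) = (36029 - 396*(-2))/(-28*(-27) + 48242) = (36029 + 792)/(756 + 48242) = 36821/48998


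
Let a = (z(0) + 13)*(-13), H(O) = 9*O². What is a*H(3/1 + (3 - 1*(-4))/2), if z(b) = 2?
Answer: -296595/4 ≈ -74149.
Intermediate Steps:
a = -195 (a = (2 + 13)*(-13) = 15*(-13) = -195)
a*H(3/1 + (3 - 1*(-4))/2) = -1755*(3/1 + (3 - 1*(-4))/2)² = -1755*(3*1 + (3 + 4)*(½))² = -1755*(3 + 7*(½))² = -1755*(3 + 7/2)² = -1755*(13/2)² = -1755*169/4 = -195*1521/4 = -296595/4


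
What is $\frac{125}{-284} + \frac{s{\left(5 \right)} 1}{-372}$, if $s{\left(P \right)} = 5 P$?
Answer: $- \frac{3350}{6603} \approx -0.50735$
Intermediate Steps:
$\frac{125}{-284} + \frac{s{\left(5 \right)} 1}{-372} = \frac{125}{-284} + \frac{5 \cdot 5 \cdot 1}{-372} = 125 \left(- \frac{1}{284}\right) + 25 \cdot 1 \left(- \frac{1}{372}\right) = - \frac{125}{284} + 25 \left(- \frac{1}{372}\right) = - \frac{125}{284} - \frac{25}{372} = - \frac{3350}{6603}$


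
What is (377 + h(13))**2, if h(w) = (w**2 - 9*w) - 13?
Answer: 173056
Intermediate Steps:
h(w) = -13 + w**2 - 9*w
(377 + h(13))**2 = (377 + (-13 + 13**2 - 9*13))**2 = (377 + (-13 + 169 - 117))**2 = (377 + 39)**2 = 416**2 = 173056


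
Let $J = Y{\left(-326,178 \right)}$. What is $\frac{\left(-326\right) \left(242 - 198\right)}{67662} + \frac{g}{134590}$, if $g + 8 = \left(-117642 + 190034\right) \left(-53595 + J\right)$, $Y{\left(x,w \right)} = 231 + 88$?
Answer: $- \frac{13047888428168}{455331429} \approx -28656.0$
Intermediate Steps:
$Y{\left(x,w \right)} = 319$
$J = 319$
$g = -3856756200$ ($g = -8 + \left(-117642 + 190034\right) \left(-53595 + 319\right) = -8 + 72392 \left(-53276\right) = -8 - 3856756192 = -3856756200$)
$\frac{\left(-326\right) \left(242 - 198\right)}{67662} + \frac{g}{134590} = \frac{\left(-326\right) \left(242 - 198\right)}{67662} - \frac{3856756200}{134590} = - 326 \left(242 - 198\right) \frac{1}{67662} - \frac{385675620}{13459} = \left(-326\right) 44 \cdot \frac{1}{67662} - \frac{385675620}{13459} = \left(-14344\right) \frac{1}{67662} - \frac{385675620}{13459} = - \frac{7172}{33831} - \frac{385675620}{13459} = - \frac{13047888428168}{455331429}$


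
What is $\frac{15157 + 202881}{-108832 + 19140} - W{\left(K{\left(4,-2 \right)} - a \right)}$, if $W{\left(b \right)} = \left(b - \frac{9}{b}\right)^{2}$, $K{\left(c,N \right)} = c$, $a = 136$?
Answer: $- \frac{755716344967}{43410928} \approx -17408.0$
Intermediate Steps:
$\frac{15157 + 202881}{-108832 + 19140} - W{\left(K{\left(4,-2 \right)} - a \right)} = \frac{15157 + 202881}{-108832 + 19140} - \frac{\left(-9 + \left(4 - 136\right)^{2}\right)^{2}}{\left(4 - 136\right)^{2}} = \frac{218038}{-89692} - \frac{\left(-9 + \left(4 - 136\right)^{2}\right)^{2}}{\left(4 - 136\right)^{2}} = 218038 \left(- \frac{1}{89692}\right) - \frac{\left(-9 + \left(-132\right)^{2}\right)^{2}}{17424} = - \frac{109019}{44846} - \frac{\left(-9 + 17424\right)^{2}}{17424} = - \frac{109019}{44846} - \frac{17415^{2}}{17424} = - \frac{109019}{44846} - \frac{1}{17424} \cdot 303282225 = - \frac{109019}{44846} - \frac{33698025}{1936} = - \frac{755716344967}{43410928}$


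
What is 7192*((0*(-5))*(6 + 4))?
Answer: 0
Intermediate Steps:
7192*((0*(-5))*(6 + 4)) = 7192*(0*10) = 7192*0 = 0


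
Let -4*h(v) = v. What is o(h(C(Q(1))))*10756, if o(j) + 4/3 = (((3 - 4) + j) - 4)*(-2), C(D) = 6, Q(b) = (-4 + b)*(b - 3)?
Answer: 376460/3 ≈ 1.2549e+5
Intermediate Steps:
Q(b) = (-4 + b)*(-3 + b)
h(v) = -v/4
o(j) = 26/3 - 2*j (o(j) = -4/3 + (((3 - 4) + j) - 4)*(-2) = -4/3 + ((-1 + j) - 4)*(-2) = -4/3 + (-5 + j)*(-2) = -4/3 + (10 - 2*j) = 26/3 - 2*j)
o(h(C(Q(1))))*10756 = (26/3 - (-1)*6/2)*10756 = (26/3 - 2*(-3/2))*10756 = (26/3 + 3)*10756 = (35/3)*10756 = 376460/3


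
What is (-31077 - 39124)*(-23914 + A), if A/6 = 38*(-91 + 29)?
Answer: 2671148050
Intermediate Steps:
A = -14136 (A = 6*(38*(-91 + 29)) = 6*(38*(-62)) = 6*(-2356) = -14136)
(-31077 - 39124)*(-23914 + A) = (-31077 - 39124)*(-23914 - 14136) = -70201*(-38050) = 2671148050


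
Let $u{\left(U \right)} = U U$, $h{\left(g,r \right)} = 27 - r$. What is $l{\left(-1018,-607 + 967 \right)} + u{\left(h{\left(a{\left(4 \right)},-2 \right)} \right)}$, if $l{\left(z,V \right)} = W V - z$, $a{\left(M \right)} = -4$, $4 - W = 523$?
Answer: $-184981$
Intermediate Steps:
$W = -519$ ($W = 4 - 523 = -519$)
$u{\left(U \right)} = U^{2}$
$l{\left(z,V \right)} = - z - 519 V$ ($l{\left(z,V \right)} = - 519 V - z = - z - 519 V$)
$l{\left(-1018,-607 + 967 \right)} + u{\left(h{\left(a{\left(4 \right)},-2 \right)} \right)} = \left(\left(-1\right) \left(-1018\right) - 519 \left(-607 + 967\right)\right) + \left(27 - -2\right)^{2} = \left(1018 - 186840\right) + \left(27 + 2\right)^{2} = \left(1018 - 186840\right) + 29^{2} = -185822 + 841 = -184981$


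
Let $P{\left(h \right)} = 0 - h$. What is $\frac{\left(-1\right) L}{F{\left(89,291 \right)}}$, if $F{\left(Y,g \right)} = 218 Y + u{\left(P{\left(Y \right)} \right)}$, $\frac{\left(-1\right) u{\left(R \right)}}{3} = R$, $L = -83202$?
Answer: $\frac{83202}{19669} \approx 4.2301$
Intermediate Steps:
$P{\left(h \right)} = - h$
$u{\left(R \right)} = - 3 R$
$F{\left(Y,g \right)} = 221 Y$ ($F{\left(Y,g \right)} = 218 Y - 3 \left(- Y\right) = 218 Y + 3 Y = 221 Y$)
$\frac{\left(-1\right) L}{F{\left(89,291 \right)}} = \frac{\left(-1\right) \left(-83202\right)}{221 \cdot 89} = \frac{83202}{19669}$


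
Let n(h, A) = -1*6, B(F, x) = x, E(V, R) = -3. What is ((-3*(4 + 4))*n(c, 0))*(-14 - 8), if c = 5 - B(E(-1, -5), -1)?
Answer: -3168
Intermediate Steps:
c = 6 (c = 5 - 1*(-1) = 5 + 1 = 6)
n(h, A) = -6
((-3*(4 + 4))*n(c, 0))*(-14 - 8) = (-3*(4 + 4)*(-6))*(-14 - 8) = (-3*8*(-6))*(-22) = -24*(-6)*(-22) = 144*(-22) = -3168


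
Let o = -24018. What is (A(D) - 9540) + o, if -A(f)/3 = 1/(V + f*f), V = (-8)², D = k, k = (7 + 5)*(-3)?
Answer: -45638883/1360 ≈ -33558.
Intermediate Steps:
k = -36 (k = 12*(-3) = -36)
D = -36
V = 64
A(f) = -3/(64 + f²) (A(f) = -3/(64 + f*f) = -3/(64 + f²))
(A(D) - 9540) + o = (-3/(64 + (-36)²) - 9540) - 24018 = (-3/(64 + 1296) - 9540) - 24018 = (-3/1360 - 9540) - 24018 = -12974403/1360 - 24018 = -45638883/1360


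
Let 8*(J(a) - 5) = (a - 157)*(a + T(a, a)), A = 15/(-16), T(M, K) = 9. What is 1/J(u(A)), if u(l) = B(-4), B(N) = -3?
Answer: -1/115 ≈ -0.0086956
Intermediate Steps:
A = -15/16 (A = 15*(-1/16) = -15/16 ≈ -0.93750)
u(l) = -3
J(a) = 5 + (-157 + a)*(9 + a)/8 (J(a) = 5 + ((a - 157)*(a + 9))/8 = 5 + ((-157 + a)*(9 + a))/8 = 5 + (-157 + a)*(9 + a)/8)
1/J(u(A)) = 1/(-1373/8 - 37/2*(-3) + (⅛)*(-3)²) = 1/(-1373/8 + 111/2 + (⅛)*9) = 1/(-1373/8 + 111/2 + 9/8) = 1/(-115) = -1/115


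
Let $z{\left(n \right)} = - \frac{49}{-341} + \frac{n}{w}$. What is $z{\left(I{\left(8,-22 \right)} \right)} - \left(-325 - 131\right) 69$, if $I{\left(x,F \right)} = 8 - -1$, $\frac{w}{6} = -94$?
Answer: $\frac{2017102301}{64108} \approx 31464.0$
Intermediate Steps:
$w = -564$ ($w = 6 \left(-94\right) = -564$)
$I{\left(x,F \right)} = 9$ ($I{\left(x,F \right)} = 8 + 1 = 9$)
$z{\left(n \right)} = \frac{49}{341} - \frac{n}{564}$ ($z{\left(n \right)} = - \frac{49}{-341} + \frac{n}{-564} = \left(-49\right) \left(- \frac{1}{341}\right) + n \left(- \frac{1}{564}\right) = \frac{49}{341} - \frac{n}{564}$)
$z{\left(I{\left(8,-22 \right)} \right)} - \left(-325 - 131\right) 69 = \left(\frac{49}{341} - \frac{3}{188}\right) - \left(-325 - 131\right) 69 = \left(\frac{49}{341} - \frac{3}{188}\right) - \left(-456\right) 69 = \frac{8189}{64108} - -31464 = \frac{8189}{64108} + 31464 = \frac{2017102301}{64108}$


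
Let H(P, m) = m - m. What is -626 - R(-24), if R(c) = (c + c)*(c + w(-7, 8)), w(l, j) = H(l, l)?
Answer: -1778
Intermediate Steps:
H(P, m) = 0
w(l, j) = 0
R(c) = 2*c**2 (R(c) = (c + c)*(c + 0) = (2*c)*c = 2*c**2)
-626 - R(-24) = -626 - 2*(-24)**2 = -626 - 2*576 = -626 - 1*1152 = -626 - 1152 = -1778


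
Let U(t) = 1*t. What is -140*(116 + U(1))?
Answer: -16380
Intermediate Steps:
U(t) = t
-140*(116 + U(1)) = -140*(116 + 1) = -140*117 = -16380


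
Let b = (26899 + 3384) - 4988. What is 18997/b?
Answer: 18997/25295 ≈ 0.75102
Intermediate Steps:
b = 25295 (b = 30283 - 4988 = 25295)
18997/b = 18997/25295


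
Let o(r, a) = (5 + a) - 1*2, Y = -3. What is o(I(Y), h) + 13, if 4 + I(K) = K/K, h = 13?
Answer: 29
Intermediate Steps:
I(K) = -3 (I(K) = -4 + K/K = -4 + 1 = -3)
o(r, a) = 3 + a (o(r, a) = (5 + a) - 2 = 3 + a)
o(I(Y), h) + 13 = (3 + 13) + 13 = 16 + 13 = 29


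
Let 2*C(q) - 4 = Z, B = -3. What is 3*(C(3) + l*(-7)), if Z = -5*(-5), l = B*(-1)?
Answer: -39/2 ≈ -19.500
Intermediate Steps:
l = 3 (l = -3*(-1) = 3)
Z = 25
C(q) = 29/2 (C(q) = 2 + (½)*25 = 2 + 25/2 = 29/2)
3*(C(3) + l*(-7)) = 3*(29/2 + 3*(-7)) = 3*(29/2 - 21) = 3*(-13/2) = -39/2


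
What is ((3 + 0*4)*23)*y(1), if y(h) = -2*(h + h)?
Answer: -276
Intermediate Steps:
y(h) = -4*h
((3 + 0*4)*23)*y(1) = ((3 + 0*4)*23)*(-4*1) = ((3 + 0)*23)*(-4) = (3*23)*(-4) = 69*(-4) = -276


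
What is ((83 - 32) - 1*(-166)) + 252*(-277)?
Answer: -69587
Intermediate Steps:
((83 - 32) - 1*(-166)) + 252*(-277) = (51 + 166) - 69804 = 217 - 69804 = -69587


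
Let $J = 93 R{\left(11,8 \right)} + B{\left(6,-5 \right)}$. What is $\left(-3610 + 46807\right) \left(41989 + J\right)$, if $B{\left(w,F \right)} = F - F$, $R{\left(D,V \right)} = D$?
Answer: $1857989364$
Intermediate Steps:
$B{\left(w,F \right)} = 0$
$J = 1023$ ($J = 93 \cdot 11 + 0 = 1023 + 0 = 1023$)
$\left(-3610 + 46807\right) \left(41989 + J\right) = \left(-3610 + 46807\right) \left(41989 + 1023\right) = 43197 \cdot 43012 = 1857989364$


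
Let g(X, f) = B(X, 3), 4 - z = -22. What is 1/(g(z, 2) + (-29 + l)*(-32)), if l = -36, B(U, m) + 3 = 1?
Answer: 1/2078 ≈ 0.00048123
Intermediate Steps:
z = 26 (z = 4 - 1*(-22) = 4 + 22 = 26)
B(U, m) = -2 (B(U, m) = -3 + 1 = -2)
g(X, f) = -2
1/(g(z, 2) + (-29 + l)*(-32)) = 1/(-2 + (-29 - 36)*(-32)) = 1/(-2 - 65*(-32)) = 1/(-2 + 2080) = 1/2078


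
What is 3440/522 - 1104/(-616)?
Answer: 168458/20097 ≈ 8.3822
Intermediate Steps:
3440/522 - 1104/(-616) = 3440*(1/522) - 1104*(-1/616) = 1720/261 + 138/77 = 168458/20097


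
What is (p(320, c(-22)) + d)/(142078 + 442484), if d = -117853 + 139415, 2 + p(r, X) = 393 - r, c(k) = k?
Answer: 7211/194854 ≈ 0.037007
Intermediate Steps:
p(r, X) = 391 - r (p(r, X) = -2 + (393 - r) = 391 - r)
d = 21562
(p(320, c(-22)) + d)/(142078 + 442484) = ((391 - 1*320) + 21562)/(142078 + 442484) = ((391 - 320) + 21562)/584562 = (71 + 21562)*(1/584562) = 21633*(1/584562) = 7211/194854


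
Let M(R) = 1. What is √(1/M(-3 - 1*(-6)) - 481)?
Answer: 4*I*√30 ≈ 21.909*I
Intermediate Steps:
√(1/M(-3 - 1*(-6)) - 481) = √(1/1 - 481) = √(1 - 481) = √(-480) = 4*I*√30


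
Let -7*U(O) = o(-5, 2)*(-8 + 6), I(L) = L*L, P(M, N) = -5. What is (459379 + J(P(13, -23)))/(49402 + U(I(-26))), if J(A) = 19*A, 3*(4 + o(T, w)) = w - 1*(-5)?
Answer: 2411241/259358 ≈ 9.2970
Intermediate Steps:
o(T, w) = -7/3 + w/3 (o(T, w) = -4 + (w - 1*(-5))/3 = -4 + (w + 5)/3 = -4 + (5 + w)/3 = -4 + (5/3 + w/3) = -7/3 + w/3)
I(L) = L**2
U(O) = -10/21 (U(O) = -(-7/3 + (1/3)*2)*(-8 + 6)/7 = -(-7/3 + 2/3)*(-2)/7 = -(-5)*(-2)/21 = -1/7*10/3 = -10/21)
(459379 + J(P(13, -23)))/(49402 + U(I(-26))) = (459379 + 19*(-5))/(49402 - 10/21) = (459379 - 95)/(1037432/21) = 459284*(21/1037432) = 2411241/259358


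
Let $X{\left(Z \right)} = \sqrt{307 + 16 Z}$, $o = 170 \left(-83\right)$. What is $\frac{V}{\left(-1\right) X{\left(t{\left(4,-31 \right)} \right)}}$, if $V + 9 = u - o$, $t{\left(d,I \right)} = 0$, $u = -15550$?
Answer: $\frac{1449 \sqrt{307}}{307} \approx 82.699$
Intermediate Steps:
$o = -14110$
$V = -1449$ ($V = -9 - 1440 = -1449$)
$\frac{V}{\left(-1\right) X{\left(t{\left(4,-31 \right)} \right)}} = - \frac{1449}{\left(-1\right) \sqrt{307 + 16 \cdot 0}} = - \frac{1449}{\left(-1\right) \sqrt{307 + 0}} = - \frac{1449}{\left(-1\right) \sqrt{307}} = - 1449 \left(- \frac{\sqrt{307}}{307}\right) = \frac{1449 \sqrt{307}}{307}$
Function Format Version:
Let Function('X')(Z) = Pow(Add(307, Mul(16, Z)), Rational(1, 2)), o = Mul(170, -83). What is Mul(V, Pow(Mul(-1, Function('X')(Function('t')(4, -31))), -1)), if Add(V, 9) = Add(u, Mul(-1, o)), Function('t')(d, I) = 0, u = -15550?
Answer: Mul(Rational(1449, 307), Pow(307, Rational(1, 2))) ≈ 82.699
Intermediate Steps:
o = -14110
V = -1449 (V = Add(-9, Add(-15550, Mul(-1, -14110))) = Add(-9, Add(-15550, 14110)) = Add(-9, -1440) = -1449)
Mul(V, Pow(Mul(-1, Function('X')(Function('t')(4, -31))), -1)) = Mul(-1449, Pow(Mul(-1, Pow(Add(307, Mul(16, 0)), Rational(1, 2))), -1)) = Mul(-1449, Pow(Mul(-1, Pow(Add(307, 0), Rational(1, 2))), -1)) = Mul(-1449, Pow(Mul(-1, Pow(307, Rational(1, 2))), -1)) = Mul(-1449, Mul(Rational(-1, 307), Pow(307, Rational(1, 2)))) = Mul(Rational(1449, 307), Pow(307, Rational(1, 2)))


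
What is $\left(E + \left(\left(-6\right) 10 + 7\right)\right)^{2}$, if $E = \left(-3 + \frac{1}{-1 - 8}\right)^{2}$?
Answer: $\frac{12313081}{6561} \approx 1876.7$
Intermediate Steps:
$E = \frac{784}{81}$ ($E = \left(-3 + \frac{1}{-9}\right)^{2} = \left(-3 - \frac{1}{9}\right)^{2} = \left(- \frac{28}{9}\right)^{2} = \frac{784}{81} \approx 9.679$)
$\left(E + \left(\left(-6\right) 10 + 7\right)\right)^{2} = \left(\frac{784}{81} + \left(\left(-6\right) 10 + 7\right)\right)^{2} = \left(\frac{784}{81} + \left(-60 + 7\right)\right)^{2} = \left(\frac{784}{81} - 53\right)^{2} = \left(- \frac{3509}{81}\right)^{2} = \frac{12313081}{6561}$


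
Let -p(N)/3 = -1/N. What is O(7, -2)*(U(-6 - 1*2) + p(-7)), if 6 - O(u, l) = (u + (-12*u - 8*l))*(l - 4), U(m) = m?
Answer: 21240/7 ≈ 3034.3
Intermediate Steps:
O(u, l) = 6 - (-4 + l)*(-11*u - 8*l) (O(u, l) = 6 - (u + (-12*u - 8*l))*(l - 4) = 6 - (-11*u - 8*l)*(-4 + l) = 6 - (-4 + l)*(-11*u - 8*l))
p(N) = 3/N (p(N) = -(-3)/N = 3/N)
O(7, -2)*(U(-6 - 1*2) + p(-7)) = (6 - 44*7 - 32*(-2) + 8*(-2)**2 + 11*(-2)*7)*((-6 - 1*2) + 3/(-7)) = (6 - 308 + 64 + 8*4 - 154)*((-6 - 2) + 3*(-1/7)) = (6 - 308 + 64 + 32 - 154)*(-8 - 3/7) = -360*(-59/7) = 21240/7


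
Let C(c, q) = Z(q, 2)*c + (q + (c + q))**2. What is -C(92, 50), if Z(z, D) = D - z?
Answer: -32448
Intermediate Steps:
C(c, q) = (c + 2*q)**2 + c*(2 - q) (C(c, q) = (2 - q)*c + (q + (c + q))**2 = c*(2 - q) + (c + 2*q)**2 = (c + 2*q)**2 + c*(2 - q))
-C(92, 50) = -((92 + 2*50)**2 - 1*92*(-2 + 50)) = -((92 + 100)**2 - 1*92*48) = -(192**2 - 4416) = -(36864 - 4416) = -1*32448 = -32448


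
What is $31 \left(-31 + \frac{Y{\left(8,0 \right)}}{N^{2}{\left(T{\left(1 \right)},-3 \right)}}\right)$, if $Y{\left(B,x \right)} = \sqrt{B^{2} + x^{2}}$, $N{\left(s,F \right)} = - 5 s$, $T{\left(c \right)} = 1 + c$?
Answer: $- \frac{23963}{25} \approx -958.52$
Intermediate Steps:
$31 \left(-31 + \frac{Y{\left(8,0 \right)}}{N^{2}{\left(T{\left(1 \right)},-3 \right)}}\right) = 31 \left(-31 + \frac{\sqrt{8^{2} + 0^{2}}}{\left(- 5 \left(1 + 1\right)\right)^{2}}\right) = 31 \left(-31 + \frac{\sqrt{64 + 0}}{\left(\left(-5\right) 2\right)^{2}}\right) = 31 \left(-31 + \frac{\sqrt{64}}{\left(-10\right)^{2}}\right) = 31 \left(-31 + \frac{8}{100}\right) = 31 \left(-31 + 8 \cdot \frac{1}{100}\right) = 31 \left(-31 + \frac{2}{25}\right) = 31 \left(- \frac{773}{25}\right) = - \frac{23963}{25}$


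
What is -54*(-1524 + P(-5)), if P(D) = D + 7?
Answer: 82188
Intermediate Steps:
P(D) = 7 + D
-54*(-1524 + P(-5)) = -54*(-1524 + (7 - 5)) = -54*(-1524 + 2) = -54*(-1522) = 82188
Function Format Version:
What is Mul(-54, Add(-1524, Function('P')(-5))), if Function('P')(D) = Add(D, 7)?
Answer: 82188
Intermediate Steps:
Function('P')(D) = Add(7, D)
Mul(-54, Add(-1524, Function('P')(-5))) = Mul(-54, Add(-1524, Add(7, -5))) = Mul(-54, Add(-1524, 2)) = Mul(-54, -1522) = 82188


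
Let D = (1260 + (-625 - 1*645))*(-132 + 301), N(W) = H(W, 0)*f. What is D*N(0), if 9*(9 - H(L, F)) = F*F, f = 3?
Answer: -45630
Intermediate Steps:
H(L, F) = 9 - F²/9 (H(L, F) = 9 - F*F/9 = 9 - F²/9)
N(W) = 27 (N(W) = (9 - ⅑*0²)*3 = (9 - ⅑*0)*3 = (9 + 0)*3 = 9*3 = 27)
D = -1690 (D = (1260 + (-625 - 645))*169 = (1260 - 1270)*169 = -10*169 = -1690)
D*N(0) = -1690*27 = -45630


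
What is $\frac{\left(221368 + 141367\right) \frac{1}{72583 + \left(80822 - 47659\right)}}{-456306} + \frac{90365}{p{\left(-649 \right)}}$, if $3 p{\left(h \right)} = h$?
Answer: $- \frac{20155656417515}{48252534276} \approx -417.71$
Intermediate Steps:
$p{\left(h \right)} = \frac{h}{3}$
$\frac{\left(221368 + 141367\right) \frac{1}{72583 + \left(80822 - 47659\right)}}{-456306} + \frac{90365}{p{\left(-649 \right)}} = \frac{\left(221368 + 141367\right) \frac{1}{72583 + \left(80822 - 47659\right)}}{-456306} + \frac{90365}{\frac{1}{3} \left(-649\right)} = \frac{362735}{72583 + \left(80822 - 47659\right)} \left(- \frac{1}{456306}\right) + \frac{90365}{- \frac{649}{3}} = \frac{362735}{72583 + 33163} \left(- \frac{1}{456306}\right) + 90365 \left(- \frac{3}{649}\right) = \frac{362735}{105746} \left(- \frac{1}{456306}\right) - \frac{24645}{59} = - \frac{362735}{48252534276} - \frac{24645}{59} = - \frac{20155656417515}{48252534276}$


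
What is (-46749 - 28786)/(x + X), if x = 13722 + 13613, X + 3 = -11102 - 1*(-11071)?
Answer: -75535/27301 ≈ -2.7667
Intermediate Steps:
X = -34 (X = -3 + (-11102 - 1*(-11071)) = -3 + (-11102 + 11071) = -3 - 31 = -34)
x = 27335
(-46749 - 28786)/(x + X) = (-46749 - 28786)/(27335 - 34) = -75535/27301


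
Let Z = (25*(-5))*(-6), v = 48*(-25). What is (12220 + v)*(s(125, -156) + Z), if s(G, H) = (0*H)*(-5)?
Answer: 8265000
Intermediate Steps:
v = -1200
s(G, H) = 0 (s(G, H) = 0*(-5) = 0)
Z = 750 (Z = -125*(-6) = 750)
(12220 + v)*(s(125, -156) + Z) = (12220 - 1200)*(0 + 750) = 11020*750 = 8265000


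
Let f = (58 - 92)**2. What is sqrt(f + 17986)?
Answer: sqrt(19142) ≈ 138.35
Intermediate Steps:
f = 1156 (f = (-34)**2 = 1156)
sqrt(f + 17986) = sqrt(1156 + 17986) = sqrt(19142)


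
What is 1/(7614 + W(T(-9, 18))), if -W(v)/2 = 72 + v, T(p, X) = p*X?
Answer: 1/7794 ≈ 0.00012830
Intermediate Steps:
T(p, X) = X*p
W(v) = -144 - 2*v (W(v) = -2*(72 + v) = -144 - 2*v)
1/(7614 + W(T(-9, 18))) = 1/(7614 + (-144 - 36*(-9))) = 1/(7614 + (-144 - 2*(-162))) = 1/(7614 + (-144 + 324)) = 1/(7614 + 180) = 1/7794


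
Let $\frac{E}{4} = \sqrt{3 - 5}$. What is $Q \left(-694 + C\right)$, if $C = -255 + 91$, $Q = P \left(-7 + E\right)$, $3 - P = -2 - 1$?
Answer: $36036 - 20592 i \sqrt{2} \approx 36036.0 - 29122.0 i$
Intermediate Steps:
$P = 6$ ($P = 3 - \left(-2 - 1\right) = 3 - -3 = 3 + 3 = 6$)
$E = 4 i \sqrt{2}$ ($E = 4 \sqrt{3 - 5} = 4 \sqrt{-2} = 4 i \sqrt{2} \approx 5.6569 i$)
$Q = -42 + 24 i \sqrt{2}$ ($Q = 6 \left(-7 + 4 i \sqrt{2}\right) = -42 + 24 i \sqrt{2} \approx -42.0 + 33.941 i$)
$C = -164$
$Q \left(-694 + C\right) = \left(-42 + 24 i \sqrt{2}\right) \left(-694 - 164\right) = \left(-42 + 24 i \sqrt{2}\right) \left(-858\right) = 36036 - 20592 i \sqrt{2}$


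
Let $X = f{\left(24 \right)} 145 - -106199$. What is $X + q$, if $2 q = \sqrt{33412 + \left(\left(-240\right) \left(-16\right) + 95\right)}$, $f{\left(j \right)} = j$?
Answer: $109679 + \frac{\sqrt{37347}}{2} \approx 1.0978 \cdot 10^{5}$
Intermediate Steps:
$q = \frac{\sqrt{37347}}{2}$ ($q = \frac{\sqrt{33412 + \left(\left(-240\right) \left(-16\right) + 95\right)}}{2} = \frac{\sqrt{33412 + \left(3840 + 95\right)}}{2} = \frac{\sqrt{33412 + 3935}}{2} = \frac{\sqrt{37347}}{2} \approx 96.627$)
$X = 109679$ ($X = 24 \cdot 145 - -106199 = 3480 + 106199 = 109679$)
$X + q = 109679 + \frac{\sqrt{37347}}{2}$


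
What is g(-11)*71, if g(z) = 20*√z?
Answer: 1420*I*√11 ≈ 4709.6*I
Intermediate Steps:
g(-11)*71 = (20*√(-11))*71 = (20*(I*√11))*71 = (20*I*√11)*71 = 1420*I*√11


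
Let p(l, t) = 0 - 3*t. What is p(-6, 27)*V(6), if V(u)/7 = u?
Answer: -3402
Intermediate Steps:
V(u) = 7*u
p(l, t) = -3*t
p(-6, 27)*V(6) = (-3*27)*(7*6) = -81*42 = -3402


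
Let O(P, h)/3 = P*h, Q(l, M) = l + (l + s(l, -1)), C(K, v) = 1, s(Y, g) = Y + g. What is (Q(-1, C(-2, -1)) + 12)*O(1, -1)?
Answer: -24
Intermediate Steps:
Q(l, M) = -1 + 3*l (Q(l, M) = l + (l + (l - 1)) = l + (l + (-1 + l)) = l + (-1 + 2*l) = -1 + 3*l)
O(P, h) = 3*P*h (O(P, h) = 3*(P*h) = 3*P*h)
(Q(-1, C(-2, -1)) + 12)*O(1, -1) = ((-1 + 3*(-1)) + 12)*(3*1*(-1)) = ((-1 - 3) + 12)*(-3) = (-4 + 12)*(-3) = 8*(-3) = -24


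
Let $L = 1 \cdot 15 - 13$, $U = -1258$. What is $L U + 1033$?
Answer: $-1483$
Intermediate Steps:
$L = 2$ ($L = 15 - 13 = 2$)
$L U + 1033 = 2 \left(-1258\right) + 1033 = -2516 + 1033 = -1483$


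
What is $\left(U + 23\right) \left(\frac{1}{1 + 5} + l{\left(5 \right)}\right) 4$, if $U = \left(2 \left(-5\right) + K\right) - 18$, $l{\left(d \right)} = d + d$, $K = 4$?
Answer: $- \frac{122}{3} \approx -40.667$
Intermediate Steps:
$l{\left(d \right)} = 2 d$
$U = -24$ ($U = \left(2 \left(-5\right) + 4\right) - 18 = \left(-10 + 4\right) - 18 = -6 - 18 = -24$)
$\left(U + 23\right) \left(\frac{1}{1 + 5} + l{\left(5 \right)}\right) 4 = \left(-24 + 23\right) \left(\frac{1}{1 + 5} + 2 \cdot 5\right) 4 = - \left(\frac{1}{6} + 10\right) 4 = - \frac{61 \cdot 4}{6} = \left(-1\right) \frac{122}{3} = - \frac{122}{3}$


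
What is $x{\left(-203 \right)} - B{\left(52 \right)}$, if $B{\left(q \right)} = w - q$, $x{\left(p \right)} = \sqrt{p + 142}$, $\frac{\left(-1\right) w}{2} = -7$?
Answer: $38 + i \sqrt{61} \approx 38.0 + 7.8102 i$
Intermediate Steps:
$w = 14$ ($w = \left(-2\right) \left(-7\right) = 14$)
$x{\left(p \right)} = \sqrt{142 + p}$
$B{\left(q \right)} = 14 - q$
$x{\left(-203 \right)} - B{\left(52 \right)} = \sqrt{142 - 203} - \left(14 - 52\right) = \sqrt{-61} - \left(14 - 52\right) = i \sqrt{61} - -38 = i \sqrt{61} + 38 = 38 + i \sqrt{61}$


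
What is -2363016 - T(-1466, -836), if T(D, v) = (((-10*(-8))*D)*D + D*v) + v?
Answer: -175520236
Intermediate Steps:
T(D, v) = v + 80*D² + D*v (T(D, v) = ((80*D)*D + D*v) + v = (80*D² + D*v) + v = v + 80*D² + D*v)
-2363016 - T(-1466, -836) = -2363016 - (-836 + 80*(-1466)² - 1466*(-836)) = -2363016 - (-836 + 80*2149156 + 1225576) = -2363016 - (-836 + 171932480 + 1225576) = -2363016 - 1*173157220 = -2363016 - 173157220 = -175520236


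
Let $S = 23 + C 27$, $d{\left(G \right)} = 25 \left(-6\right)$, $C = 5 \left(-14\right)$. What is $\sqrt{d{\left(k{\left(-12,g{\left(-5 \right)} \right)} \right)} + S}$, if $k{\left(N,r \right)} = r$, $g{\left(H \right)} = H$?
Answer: $i \sqrt{2017} \approx 44.911 i$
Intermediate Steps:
$C = -70$
$d{\left(G \right)} = -150$
$S = -1867$ ($S = 23 - 1890 = -1867$)
$\sqrt{d{\left(k{\left(-12,g{\left(-5 \right)} \right)} \right)} + S} = \sqrt{-150 - 1867} = \sqrt{-2017} = i \sqrt{2017}$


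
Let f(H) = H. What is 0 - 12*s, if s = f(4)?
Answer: -48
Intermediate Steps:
s = 4
0 - 12*s = 0 - 12*4 = 0 - 48 = -48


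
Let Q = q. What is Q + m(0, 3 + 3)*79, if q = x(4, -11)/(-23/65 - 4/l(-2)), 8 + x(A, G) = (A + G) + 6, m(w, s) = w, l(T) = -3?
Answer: -1755/191 ≈ -9.1885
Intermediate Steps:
x(A, G) = -2 + A + G (x(A, G) = -8 + ((A + G) + 6) = -8 + (6 + A + G) = -2 + A + G)
q = -1755/191 (q = (-2 + 4 - 11)/(-23/65 - 4/(-3)) = -9/(-23*1/65 - 4*(-⅓)) = -9/(-23/65 + 4/3) = -9/191/195 = -9*195/191 = -1755/191 ≈ -9.1885)
Q = -1755/191 ≈ -9.1885
Q + m(0, 3 + 3)*79 = -1755/191 + 0*79 = -1755/191 + 0 = -1755/191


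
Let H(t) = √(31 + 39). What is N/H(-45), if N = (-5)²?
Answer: 5*√70/14 ≈ 2.9881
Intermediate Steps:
N = 25
H(t) = √70
N/H(-45) = 25/(√70) = 25*(√70/70) = 5*√70/14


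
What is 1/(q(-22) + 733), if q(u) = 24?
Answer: 1/757 ≈ 0.0013210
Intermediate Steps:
1/(q(-22) + 733) = 1/(24 + 733) = 1/757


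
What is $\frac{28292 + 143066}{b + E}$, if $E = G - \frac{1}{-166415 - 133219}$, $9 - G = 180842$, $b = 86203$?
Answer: $- \frac{51344682972}{28354365419} \approx -1.8108$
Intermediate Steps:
$G = -180833$ ($G = 9 - 180842 = -180833$)
$E = - \frac{54183715121}{299634}$ ($E = -180833 - \frac{1}{-166415 - 133219} = -180833 - \frac{1}{-299634} = -180833 - - \frac{1}{299634} = -180833 + \frac{1}{299634} = - \frac{54183715121}{299634} \approx -1.8083 \cdot 10^{5}$)
$\frac{28292 + 143066}{b + E} = \frac{28292 + 143066}{86203 - \frac{54183715121}{299634}} = \frac{171358}{- \frac{28354365419}{299634}} = 171358 \left(- \frac{299634}{28354365419}\right) = - \frac{51344682972}{28354365419}$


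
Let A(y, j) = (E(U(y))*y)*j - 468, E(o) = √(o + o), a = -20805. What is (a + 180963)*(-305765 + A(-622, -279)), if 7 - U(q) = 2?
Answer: -49045664814 + 27793499004*√10 ≈ 3.8845e+10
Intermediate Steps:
U(q) = 5 (U(q) = 7 - 1*2 = 7 - 2 = 5)
E(o) = √2*√o (E(o) = √(2*o) = √2*√o)
A(y, j) = -468 + j*y*√10 (A(y, j) = ((√2*√5)*y)*j - 468 = (√10*y)*j - 468 = (y*√10)*j - 468 = j*y*√10 - 468 = -468 + j*y*√10)
(a + 180963)*(-305765 + A(-622, -279)) = (-20805 + 180963)*(-305765 + (-468 - 279*(-622)*√10)) = 160158*(-305765 + (-468 + 173538*√10)) = 160158*(-306233 + 173538*√10) = -49045664814 + 27793499004*√10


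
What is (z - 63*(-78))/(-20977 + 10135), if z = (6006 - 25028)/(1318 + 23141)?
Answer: -60086252/132592239 ≈ -0.45317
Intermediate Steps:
z = -19022/24459 ≈ -0.77771
(z - 63*(-78))/(-20977 + 10135) = (-19022/24459 - 63*(-78))/(-20977 + 10135) = (-19022/24459 + 4914)/(-10842) = (120172504/24459)*(-1/10842) = -60086252/132592239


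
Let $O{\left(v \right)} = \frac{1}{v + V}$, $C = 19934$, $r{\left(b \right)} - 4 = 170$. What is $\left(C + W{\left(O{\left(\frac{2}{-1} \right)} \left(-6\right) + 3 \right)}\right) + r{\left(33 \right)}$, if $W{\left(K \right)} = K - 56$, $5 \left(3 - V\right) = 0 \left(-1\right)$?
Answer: $20049$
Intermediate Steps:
$V = 3$ ($V = 3 - \frac{0 \left(-1\right)}{5} = 3 - 0 = 3 + 0 = 3$)
$r{\left(b \right)} = 174$ ($r{\left(b \right)} = 4 + 170 = 174$)
$O{\left(v \right)} = \frac{1}{3 + v}$ ($O{\left(v \right)} = \frac{1}{v + 3} = \frac{1}{3 + v}$)
$W{\left(K \right)} = -56 + K$
$\left(C + W{\left(O{\left(\frac{2}{-1} \right)} \left(-6\right) + 3 \right)}\right) + r{\left(33 \right)} = \left(19934 - \left(53 - \frac{1}{3 + \frac{2}{-1}} \left(-6\right)\right)\right) + 174 = \left(19934 - \left(53 - \frac{1}{3 + 2 \left(-1\right)} \left(-6\right)\right)\right) + 174 = \left(19934 - \left(53 - \frac{1}{3 - 2} \left(-6\right)\right)\right) + 174 = \left(19934 - \left(53 - 1^{-1} \left(-6\right)\right)\right) + 174 = \left(19934 + \left(-56 + \left(1 \left(-6\right) + 3\right)\right)\right) + 174 = \left(19934 + \left(-56 + \left(-6 + 3\right)\right)\right) + 174 = \left(19934 - 59\right) + 174 = 19875 + 174 = 20049$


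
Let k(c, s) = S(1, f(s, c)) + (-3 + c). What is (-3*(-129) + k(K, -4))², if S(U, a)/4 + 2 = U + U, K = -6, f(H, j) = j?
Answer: 142884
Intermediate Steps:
S(U, a) = -8 + 8*U (S(U, a) = -8 + 4*(U + U) = -8 + 4*(2*U) = -8 + 8*U)
k(c, s) = -3 + c (k(c, s) = (-8 + 8*1) + (-3 + c) = (-8 + 8) + (-3 + c) = 0 + (-3 + c) = -3 + c)
(-3*(-129) + k(K, -4))² = (-3*(-129) + (-3 - 6))² = (387 - 9)² = 378² = 142884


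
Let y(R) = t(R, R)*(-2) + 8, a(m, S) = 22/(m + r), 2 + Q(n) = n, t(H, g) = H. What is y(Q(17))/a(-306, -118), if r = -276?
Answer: 582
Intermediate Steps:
Q(n) = -2 + n
a(m, S) = 22/(-276 + m) (a(m, S) = 22/(m - 276) = 22/(-276 + m))
y(R) = 8 - 2*R (y(R) = R*(-2) + 8 = -2*R + 8 = 8 - 2*R)
y(Q(17))/a(-306, -118) = (8 - 2*(-2 + 17))/((22/(-276 - 306))) = (8 - 2*15)/((22/(-582))) = (8 - 30)/((22*(-1/582))) = -22/(-11/291) = -22*(-291/11) = 582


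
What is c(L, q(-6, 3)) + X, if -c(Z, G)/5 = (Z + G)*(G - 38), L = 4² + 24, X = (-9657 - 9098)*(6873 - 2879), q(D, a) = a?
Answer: -74899945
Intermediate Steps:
X = -74907470 (X = -18755*3994 = -74907470)
L = 40 (L = 16 + 24 = 40)
c(Z, G) = -5*(-38 + G)*(G + Z) (c(Z, G) = -5*(Z + G)*(G - 38) = -5*(G + Z)*(-38 + G) = -5*(-38 + G)*(G + Z))
c(L, q(-6, 3)) + X = (-5*3² + 190*3 + 190*40 - 5*3*40) - 74907470 = (-5*9 + 570 + 7600 - 600) - 74907470 = (-45 + 570 + 7600 - 600) - 74907470 = 7525 - 74907470 = -74899945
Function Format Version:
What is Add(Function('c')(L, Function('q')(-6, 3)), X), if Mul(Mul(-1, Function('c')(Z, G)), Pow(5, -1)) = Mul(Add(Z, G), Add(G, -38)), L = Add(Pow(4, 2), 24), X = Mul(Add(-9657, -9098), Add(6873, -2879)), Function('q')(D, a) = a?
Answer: -74899945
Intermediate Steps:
X = -74907470 (X = Mul(-18755, 3994) = -74907470)
L = 40 (L = Add(16, 24) = 40)
Function('c')(Z, G) = Mul(-5, Add(-38, G), Add(G, Z)) (Function('c')(Z, G) = Mul(-5, Mul(Add(Z, G), Add(G, -38))) = Mul(-5, Mul(Add(G, Z), Add(-38, G))) = Mul(-5, Mul(Add(-38, G), Add(G, Z))) = Mul(-5, Add(-38, G), Add(G, Z)))
Add(Function('c')(L, Function('q')(-6, 3)), X) = Add(Add(Mul(-5, Pow(3, 2)), Mul(190, 3), Mul(190, 40), Mul(-5, 3, 40)), -74907470) = Add(Add(Mul(-5, 9), 570, 7600, -600), -74907470) = Add(Add(-45, 570, 7600, -600), -74907470) = Add(7525, -74907470) = -74899945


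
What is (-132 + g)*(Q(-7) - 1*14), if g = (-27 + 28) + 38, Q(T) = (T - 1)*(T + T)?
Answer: -9114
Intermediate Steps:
Q(T) = 2*T*(-1 + T) (Q(T) = (-1 + T)*(2*T) = 2*T*(-1 + T))
g = 39 (g = 1 + 38 = 39)
(-132 + g)*(Q(-7) - 1*14) = (-132 + 39)*(2*(-7)*(-1 - 7) - 1*14) = -93*(2*(-7)*(-8) - 14) = -93*(112 - 14) = -93*98 = -9114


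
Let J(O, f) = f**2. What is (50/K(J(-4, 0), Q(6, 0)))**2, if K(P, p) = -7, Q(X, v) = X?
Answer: 2500/49 ≈ 51.020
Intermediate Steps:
(50/K(J(-4, 0), Q(6, 0)))**2 = (50/(-7))**2 = (50*(-1/7))**2 = (-50/7)**2 = 2500/49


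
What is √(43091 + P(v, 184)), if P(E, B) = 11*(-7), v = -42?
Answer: √43014 ≈ 207.40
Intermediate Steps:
P(E, B) = -77
√(43091 + P(v, 184)) = √(43091 - 77) = √43014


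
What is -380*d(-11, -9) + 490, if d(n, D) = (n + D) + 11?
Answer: 3910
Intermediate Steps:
d(n, D) = 11 + D + n (d(n, D) = (D + n) + 11 = 11 + D + n)
-380*d(-11, -9) + 490 = -380*(11 - 9 - 11) + 490 = -380*(-9) + 490 = 3420 + 490 = 3910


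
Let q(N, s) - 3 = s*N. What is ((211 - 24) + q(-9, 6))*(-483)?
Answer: -65688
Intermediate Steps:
q(N, s) = 3 + N*s (q(N, s) = 3 + s*N = 3 + N*s)
((211 - 24) + q(-9, 6))*(-483) = ((211 - 24) + (3 - 9*6))*(-483) = (187 + (3 - 54))*(-483) = (187 - 51)*(-483) = 136*(-483) = -65688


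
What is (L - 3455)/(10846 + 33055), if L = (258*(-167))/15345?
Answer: -17686687/224553615 ≈ -0.078764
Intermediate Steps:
L = -14362/5115 (L = -43086*1/15345 = -14362/5115 ≈ -2.8078)
(L - 3455)/(10846 + 33055) = (-14362/5115 - 3455)/(10846 + 33055) = -17686687/5115/43901 = -17686687/5115*1/43901 = -17686687/224553615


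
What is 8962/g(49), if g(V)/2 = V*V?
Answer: 4481/2401 ≈ 1.8663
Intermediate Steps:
g(V) = 2*V**2 (g(V) = 2*(V*V) = 2*V**2)
8962/g(49) = 8962/((2*49**2)) = 8962/((2*2401)) = 8962/4802 = 8962*(1/4802) = 4481/2401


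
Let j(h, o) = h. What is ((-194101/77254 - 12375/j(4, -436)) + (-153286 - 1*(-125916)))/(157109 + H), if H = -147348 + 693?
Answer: -4707281287/1615226632 ≈ -2.9143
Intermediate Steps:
H = -146655
((-194101/77254 - 12375/j(4, -436)) + (-153286 - 1*(-125916)))/(157109 + H) = ((-194101/77254 - 12375/4) + (-153286 - 1*(-125916)))/(157109 - 146655) = ((-194101*1/77254 - 12375*1/4) + (-153286 + 125916))/10454 = ((-194101/77254 - 12375/4) - 27370)*(1/10454) = (-478397327/154508 - 27370)*(1/10454) = -4707281287/154508*1/10454 = -4707281287/1615226632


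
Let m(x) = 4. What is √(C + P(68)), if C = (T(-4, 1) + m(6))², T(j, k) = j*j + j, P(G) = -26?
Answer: √230 ≈ 15.166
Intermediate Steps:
T(j, k) = j + j² (T(j, k) = j² + j = j + j²)
C = 256 (C = (-4*(1 - 4) + 4)² = (-4*(-3) + 4)² = (12 + 4)² = 16² = 256)
√(C + P(68)) = √(256 - 26) = √230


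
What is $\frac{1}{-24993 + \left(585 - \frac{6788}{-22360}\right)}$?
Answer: $- \frac{5590}{136439023} \approx -4.0971 \cdot 10^{-5}$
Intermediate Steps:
$\frac{1}{-24993 + \left(585 - \frac{6788}{-22360}\right)} = \frac{1}{-24993 + \left(585 - 6788 \left(- \frac{1}{22360}\right)\right)} = \frac{1}{-24993 + \left(585 - - \frac{1697}{5590}\right)} = \frac{1}{-24993 + \left(585 + \frac{1697}{5590}\right)} = \frac{1}{-24993 + \frac{3271847}{5590}} = \frac{1}{- \frac{136439023}{5590}} = - \frac{5590}{136439023}$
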